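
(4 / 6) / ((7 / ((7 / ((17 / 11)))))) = 22 / 51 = 0.43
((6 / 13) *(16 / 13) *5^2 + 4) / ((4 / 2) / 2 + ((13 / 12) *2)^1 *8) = 9228 / 9295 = 0.99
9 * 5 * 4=180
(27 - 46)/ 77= -19/ 77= -0.25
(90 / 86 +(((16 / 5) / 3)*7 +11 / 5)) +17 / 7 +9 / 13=162398 / 11739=13.83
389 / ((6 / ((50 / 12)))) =9725 / 36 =270.14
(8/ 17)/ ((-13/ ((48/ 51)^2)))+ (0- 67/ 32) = -4344759/ 2043808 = -2.13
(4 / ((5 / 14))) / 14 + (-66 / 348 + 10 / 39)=9803 / 11310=0.87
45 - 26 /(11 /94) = -177.18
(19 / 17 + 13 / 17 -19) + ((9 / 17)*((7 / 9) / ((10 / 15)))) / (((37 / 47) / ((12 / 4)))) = -18573 / 1258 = -14.76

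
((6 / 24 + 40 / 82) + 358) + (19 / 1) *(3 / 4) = 30585 / 82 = 372.99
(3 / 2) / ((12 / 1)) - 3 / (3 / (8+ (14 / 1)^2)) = -1631 / 8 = -203.88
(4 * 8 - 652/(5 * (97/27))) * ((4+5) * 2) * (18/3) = -225072/485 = -464.07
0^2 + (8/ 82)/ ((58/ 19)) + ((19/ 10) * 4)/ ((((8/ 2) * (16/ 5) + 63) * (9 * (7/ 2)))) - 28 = -793915394/ 28389753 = -27.96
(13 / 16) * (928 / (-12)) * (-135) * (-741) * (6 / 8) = -37713195 / 8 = -4714149.38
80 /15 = 16 /3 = 5.33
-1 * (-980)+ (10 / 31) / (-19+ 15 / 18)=3311360 / 3379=979.98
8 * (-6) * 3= -144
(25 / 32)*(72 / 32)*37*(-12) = -24975 / 32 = -780.47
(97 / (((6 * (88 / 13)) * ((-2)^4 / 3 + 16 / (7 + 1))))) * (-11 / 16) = -1261 / 5632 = -0.22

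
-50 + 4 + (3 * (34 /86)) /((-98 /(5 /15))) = -193861 /4214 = -46.00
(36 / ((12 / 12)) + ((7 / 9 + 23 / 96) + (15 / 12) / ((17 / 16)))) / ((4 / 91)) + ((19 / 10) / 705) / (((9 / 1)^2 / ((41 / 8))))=539855770019 / 621302400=868.91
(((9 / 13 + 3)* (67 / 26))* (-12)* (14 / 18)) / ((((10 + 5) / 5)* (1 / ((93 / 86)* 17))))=-3954608 / 7267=-544.19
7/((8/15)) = 105/8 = 13.12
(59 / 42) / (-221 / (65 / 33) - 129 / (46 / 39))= -6785 / 1070181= -0.01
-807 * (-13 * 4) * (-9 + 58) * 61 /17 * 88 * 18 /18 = 11037874848 /17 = 649286755.76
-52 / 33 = -1.58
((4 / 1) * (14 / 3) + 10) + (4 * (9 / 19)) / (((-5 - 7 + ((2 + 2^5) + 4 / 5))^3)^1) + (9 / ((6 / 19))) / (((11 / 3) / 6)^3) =53266765953 / 346914502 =153.54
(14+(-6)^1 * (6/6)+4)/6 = 2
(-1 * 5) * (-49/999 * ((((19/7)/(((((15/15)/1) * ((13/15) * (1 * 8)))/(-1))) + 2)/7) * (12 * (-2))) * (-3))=5855/1443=4.06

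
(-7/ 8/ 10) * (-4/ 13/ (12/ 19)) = 133/ 3120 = 0.04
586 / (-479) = -586 / 479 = -1.22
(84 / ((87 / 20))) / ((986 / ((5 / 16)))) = 175 / 28594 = 0.01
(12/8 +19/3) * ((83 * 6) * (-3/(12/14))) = -27307/2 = -13653.50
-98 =-98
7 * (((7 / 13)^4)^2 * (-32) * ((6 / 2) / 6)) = -645657712 / 815730721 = -0.79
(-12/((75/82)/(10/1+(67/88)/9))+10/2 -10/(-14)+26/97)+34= -155158793/1680525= -92.33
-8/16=-1/2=-0.50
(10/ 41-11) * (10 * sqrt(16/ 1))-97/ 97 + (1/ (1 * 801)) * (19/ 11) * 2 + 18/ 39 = -2023047023/ 4696263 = -430.78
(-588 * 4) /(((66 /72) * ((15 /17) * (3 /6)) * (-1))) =319872 /55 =5815.85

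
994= 994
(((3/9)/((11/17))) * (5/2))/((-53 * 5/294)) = -833/583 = -1.43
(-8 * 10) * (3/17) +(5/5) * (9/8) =-1767/136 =-12.99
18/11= 1.64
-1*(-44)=44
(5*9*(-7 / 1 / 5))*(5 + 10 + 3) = -1134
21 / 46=0.46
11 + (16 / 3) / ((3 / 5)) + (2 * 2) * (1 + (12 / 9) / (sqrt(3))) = 16 * sqrt(3) / 9 + 215 / 9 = 26.97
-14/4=-7/2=-3.50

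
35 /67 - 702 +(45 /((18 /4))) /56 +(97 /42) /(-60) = -118413829 /168840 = -701.34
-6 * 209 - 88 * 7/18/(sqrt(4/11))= -1254 - 154 * sqrt(11)/9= -1310.75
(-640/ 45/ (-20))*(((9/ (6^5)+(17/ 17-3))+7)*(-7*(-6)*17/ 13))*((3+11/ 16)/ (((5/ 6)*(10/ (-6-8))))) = -1210.05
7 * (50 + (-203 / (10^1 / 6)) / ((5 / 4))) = -8302 / 25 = -332.08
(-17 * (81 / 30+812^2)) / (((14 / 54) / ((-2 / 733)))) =3026401353 / 25655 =117965.36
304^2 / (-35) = -92416 / 35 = -2640.46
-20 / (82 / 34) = -340 / 41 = -8.29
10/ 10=1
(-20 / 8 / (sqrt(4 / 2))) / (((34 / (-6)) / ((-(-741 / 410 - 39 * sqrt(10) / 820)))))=0.61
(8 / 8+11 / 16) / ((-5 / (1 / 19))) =-27 / 1520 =-0.02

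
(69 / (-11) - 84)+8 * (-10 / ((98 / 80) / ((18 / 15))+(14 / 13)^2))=-126.96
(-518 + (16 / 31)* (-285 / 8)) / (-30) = 8314 / 465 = 17.88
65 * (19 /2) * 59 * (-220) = -8015150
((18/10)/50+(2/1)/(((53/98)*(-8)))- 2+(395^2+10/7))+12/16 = 28942591553/185500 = 156024.75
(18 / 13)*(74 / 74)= 18 / 13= 1.38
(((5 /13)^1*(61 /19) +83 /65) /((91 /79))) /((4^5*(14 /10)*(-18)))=-40843 /483345408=-0.00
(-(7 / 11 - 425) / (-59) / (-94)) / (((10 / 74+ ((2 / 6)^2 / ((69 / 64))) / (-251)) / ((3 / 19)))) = 40382123454 / 450308254759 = 0.09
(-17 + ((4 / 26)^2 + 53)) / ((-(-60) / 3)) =1522 / 845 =1.80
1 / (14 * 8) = 1 / 112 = 0.01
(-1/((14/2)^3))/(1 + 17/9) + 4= 35663/8918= 4.00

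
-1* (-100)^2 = -10000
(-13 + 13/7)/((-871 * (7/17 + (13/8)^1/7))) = 816/41071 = 0.02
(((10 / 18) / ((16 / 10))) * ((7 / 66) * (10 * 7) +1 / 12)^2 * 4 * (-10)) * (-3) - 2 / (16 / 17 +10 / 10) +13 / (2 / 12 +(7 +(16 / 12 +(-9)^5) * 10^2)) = 1449102013815539 / 617307177168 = 2347.46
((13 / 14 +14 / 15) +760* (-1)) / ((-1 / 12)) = 318418 / 35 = 9097.66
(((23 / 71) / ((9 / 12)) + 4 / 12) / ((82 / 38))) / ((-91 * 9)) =-3097 / 7152327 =-0.00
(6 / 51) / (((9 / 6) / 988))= 3952 / 51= 77.49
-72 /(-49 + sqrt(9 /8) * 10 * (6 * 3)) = -9720 * sqrt(2) /34049 -3528 /34049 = -0.51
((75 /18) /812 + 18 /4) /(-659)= -21949 /3210648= -0.01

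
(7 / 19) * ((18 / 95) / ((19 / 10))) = 252 / 6859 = 0.04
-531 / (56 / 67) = -35577 / 56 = -635.30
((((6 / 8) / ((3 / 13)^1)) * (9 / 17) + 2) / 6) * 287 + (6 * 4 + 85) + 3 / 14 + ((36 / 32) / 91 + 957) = 5774308 / 4641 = 1244.19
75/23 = 3.26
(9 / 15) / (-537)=-1 / 895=-0.00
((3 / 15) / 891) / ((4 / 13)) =13 / 17820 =0.00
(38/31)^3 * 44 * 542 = 1308587456/29791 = 43925.60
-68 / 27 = -2.52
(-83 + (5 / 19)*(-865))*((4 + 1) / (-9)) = 29510 / 171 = 172.57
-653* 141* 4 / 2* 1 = -184146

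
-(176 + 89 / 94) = -16633 / 94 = -176.95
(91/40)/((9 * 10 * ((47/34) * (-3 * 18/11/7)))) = -119119/4568400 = -0.03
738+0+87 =825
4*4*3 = 48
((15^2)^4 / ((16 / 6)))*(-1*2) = -7688671875 / 4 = -1922167968.75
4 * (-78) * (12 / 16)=-234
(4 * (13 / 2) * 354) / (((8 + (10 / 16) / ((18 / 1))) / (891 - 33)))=87474816 / 89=982863.10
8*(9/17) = 72/17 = 4.24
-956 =-956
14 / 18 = 7 / 9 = 0.78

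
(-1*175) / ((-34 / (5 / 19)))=875 / 646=1.35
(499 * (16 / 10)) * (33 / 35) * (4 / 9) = 175648 / 525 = 334.57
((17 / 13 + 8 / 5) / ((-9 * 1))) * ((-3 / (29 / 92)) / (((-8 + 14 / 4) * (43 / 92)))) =-1.46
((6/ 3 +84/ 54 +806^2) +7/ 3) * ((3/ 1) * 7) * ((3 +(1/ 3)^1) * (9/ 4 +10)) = 10027222555/ 18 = 557067919.72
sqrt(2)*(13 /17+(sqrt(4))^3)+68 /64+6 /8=14.21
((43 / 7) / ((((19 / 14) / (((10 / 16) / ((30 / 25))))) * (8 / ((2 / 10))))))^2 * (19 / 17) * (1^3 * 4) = 46225 / 2976768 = 0.02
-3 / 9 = -1 / 3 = -0.33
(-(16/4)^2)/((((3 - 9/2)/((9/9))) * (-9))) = -32/27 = -1.19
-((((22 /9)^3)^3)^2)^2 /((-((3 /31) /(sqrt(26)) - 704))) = -37366799728135674860303606746059387081442274905082036224 /278979565425094646693897418586814153732060247 - 65853400152506194415998630206088193452237259800576 *sqrt(26) /92993188475031548897965806195604717910686749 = -133944602840.40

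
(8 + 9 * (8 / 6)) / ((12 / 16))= 80 / 3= 26.67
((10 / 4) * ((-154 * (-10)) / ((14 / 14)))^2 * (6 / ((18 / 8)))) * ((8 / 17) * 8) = 3035648000 / 51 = 59522509.80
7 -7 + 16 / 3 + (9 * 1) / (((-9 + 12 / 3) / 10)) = -38 / 3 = -12.67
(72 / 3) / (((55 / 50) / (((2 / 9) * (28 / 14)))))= 320 / 33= 9.70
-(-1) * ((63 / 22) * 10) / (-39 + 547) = 315 / 5588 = 0.06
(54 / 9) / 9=2 / 3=0.67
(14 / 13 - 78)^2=1000000 / 169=5917.16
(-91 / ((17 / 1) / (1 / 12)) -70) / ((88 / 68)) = -14371 / 264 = -54.44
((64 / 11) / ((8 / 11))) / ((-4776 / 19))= -19 / 597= -0.03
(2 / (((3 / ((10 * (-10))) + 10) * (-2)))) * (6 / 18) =-100 / 2991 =-0.03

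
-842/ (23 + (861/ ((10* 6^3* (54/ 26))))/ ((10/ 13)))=-163684800/ 4519703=-36.22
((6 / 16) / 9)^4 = 1 / 331776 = 0.00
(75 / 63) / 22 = 25 / 462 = 0.05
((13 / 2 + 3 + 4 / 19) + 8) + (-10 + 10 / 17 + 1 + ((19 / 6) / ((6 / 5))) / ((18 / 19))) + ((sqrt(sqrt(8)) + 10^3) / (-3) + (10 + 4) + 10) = -62215421 / 209304 - 2^(3 / 4) / 3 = -297.81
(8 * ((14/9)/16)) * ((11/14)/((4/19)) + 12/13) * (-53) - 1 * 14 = -192721/936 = -205.90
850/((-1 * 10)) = -85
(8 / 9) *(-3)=-8 / 3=-2.67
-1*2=-2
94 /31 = 3.03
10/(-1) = -10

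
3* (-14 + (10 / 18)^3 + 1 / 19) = -190810 / 4617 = -41.33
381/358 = 1.06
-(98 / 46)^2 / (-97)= 2401 / 51313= 0.05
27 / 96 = 9 / 32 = 0.28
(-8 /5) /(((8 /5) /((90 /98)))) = -45 /49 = -0.92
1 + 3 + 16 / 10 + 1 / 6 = 173 / 30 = 5.77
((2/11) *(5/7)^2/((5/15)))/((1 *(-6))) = -25/539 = -0.05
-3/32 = -0.09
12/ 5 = 2.40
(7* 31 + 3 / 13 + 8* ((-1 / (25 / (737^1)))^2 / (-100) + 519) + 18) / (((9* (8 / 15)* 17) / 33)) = 1205921552 / 690625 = 1746.13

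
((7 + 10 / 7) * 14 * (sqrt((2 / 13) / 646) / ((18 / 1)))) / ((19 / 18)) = 118 * sqrt(4199) / 79781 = 0.10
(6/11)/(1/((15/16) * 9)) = 405/88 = 4.60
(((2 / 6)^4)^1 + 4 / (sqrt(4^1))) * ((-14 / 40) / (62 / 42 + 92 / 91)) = -14833 / 52380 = -0.28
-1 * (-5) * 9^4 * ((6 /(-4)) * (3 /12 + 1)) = -492075 /8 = -61509.38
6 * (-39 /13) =-18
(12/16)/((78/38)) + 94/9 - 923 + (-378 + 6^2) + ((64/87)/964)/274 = -1254.19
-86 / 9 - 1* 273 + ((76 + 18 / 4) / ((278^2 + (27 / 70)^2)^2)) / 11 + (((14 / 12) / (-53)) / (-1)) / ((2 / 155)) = -280.85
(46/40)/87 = 0.01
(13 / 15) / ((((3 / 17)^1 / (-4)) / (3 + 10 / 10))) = -3536 / 45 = -78.58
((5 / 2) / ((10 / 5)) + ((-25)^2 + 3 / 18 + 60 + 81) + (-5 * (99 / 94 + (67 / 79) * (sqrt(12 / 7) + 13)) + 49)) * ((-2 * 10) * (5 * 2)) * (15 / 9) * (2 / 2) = -8421352750 / 33417 + 670000 * sqrt(21) / 1659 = -250157.33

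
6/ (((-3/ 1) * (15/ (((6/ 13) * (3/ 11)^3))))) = -108/ 86515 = -0.00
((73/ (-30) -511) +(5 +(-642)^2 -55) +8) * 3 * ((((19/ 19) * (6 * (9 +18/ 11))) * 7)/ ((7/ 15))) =13002714621/ 11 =1182064965.55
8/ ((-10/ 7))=-28/ 5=-5.60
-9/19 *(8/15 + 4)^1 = -204/95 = -2.15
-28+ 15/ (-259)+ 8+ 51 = 8014/ 259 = 30.94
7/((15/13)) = 91/15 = 6.07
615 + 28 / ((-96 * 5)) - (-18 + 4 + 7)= 74633 / 120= 621.94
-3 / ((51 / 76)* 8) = -19 / 34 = -0.56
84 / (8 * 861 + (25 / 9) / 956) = 722736 / 59264377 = 0.01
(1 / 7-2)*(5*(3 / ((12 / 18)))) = -585 / 14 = -41.79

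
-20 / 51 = -0.39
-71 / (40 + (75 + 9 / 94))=-0.62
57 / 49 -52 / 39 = -0.17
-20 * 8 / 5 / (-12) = 8 / 3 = 2.67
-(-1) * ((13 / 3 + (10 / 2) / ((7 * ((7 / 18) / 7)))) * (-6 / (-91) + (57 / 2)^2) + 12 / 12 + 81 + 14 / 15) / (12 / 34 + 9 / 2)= 9126917959 / 3153150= 2894.54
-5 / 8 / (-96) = 5 / 768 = 0.01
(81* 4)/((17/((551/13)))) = 178524/221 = 807.80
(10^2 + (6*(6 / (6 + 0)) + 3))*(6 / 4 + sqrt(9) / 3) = 545 / 2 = 272.50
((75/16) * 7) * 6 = 1575/8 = 196.88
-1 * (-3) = 3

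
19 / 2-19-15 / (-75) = -93 / 10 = -9.30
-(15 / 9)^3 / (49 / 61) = -7625 / 1323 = -5.76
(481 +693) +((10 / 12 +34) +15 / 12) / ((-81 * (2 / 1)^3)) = 9128591 / 7776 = 1173.94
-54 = -54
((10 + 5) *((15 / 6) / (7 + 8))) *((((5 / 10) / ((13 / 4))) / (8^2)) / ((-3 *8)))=-5 / 19968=-0.00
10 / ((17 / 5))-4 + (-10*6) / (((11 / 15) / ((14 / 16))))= -27171 / 374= -72.65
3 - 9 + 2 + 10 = 6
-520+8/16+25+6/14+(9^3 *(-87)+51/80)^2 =180203321581247/44800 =4022395571.01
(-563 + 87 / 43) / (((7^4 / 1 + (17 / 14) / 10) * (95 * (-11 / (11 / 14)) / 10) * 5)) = 96488 / 274640269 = 0.00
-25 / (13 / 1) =-1.92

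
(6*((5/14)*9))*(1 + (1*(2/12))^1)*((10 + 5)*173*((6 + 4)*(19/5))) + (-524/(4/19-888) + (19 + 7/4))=37425813267/16868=2218746.34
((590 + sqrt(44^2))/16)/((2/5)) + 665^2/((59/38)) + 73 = 269035227/944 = 284994.94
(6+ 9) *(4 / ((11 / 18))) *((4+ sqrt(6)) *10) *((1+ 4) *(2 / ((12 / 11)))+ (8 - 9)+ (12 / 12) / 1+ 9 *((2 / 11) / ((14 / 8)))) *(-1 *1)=-33602400 / 847 - 8400600 *sqrt(6) / 847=-63966.45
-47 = -47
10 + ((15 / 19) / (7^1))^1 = 1345 / 133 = 10.11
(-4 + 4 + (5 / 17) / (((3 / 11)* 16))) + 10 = 8215 / 816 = 10.07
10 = 10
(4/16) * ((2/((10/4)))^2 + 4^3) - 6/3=354/25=14.16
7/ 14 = 1/ 2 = 0.50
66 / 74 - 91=-3334 / 37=-90.11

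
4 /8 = 1 /2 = 0.50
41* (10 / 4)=205 / 2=102.50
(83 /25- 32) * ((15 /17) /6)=-717 /170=-4.22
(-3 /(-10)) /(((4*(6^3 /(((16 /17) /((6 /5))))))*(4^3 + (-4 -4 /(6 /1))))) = 1 /217872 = 0.00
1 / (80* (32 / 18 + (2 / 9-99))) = -1 / 7760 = -0.00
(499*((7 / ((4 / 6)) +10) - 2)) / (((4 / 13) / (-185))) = -44403515 / 8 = -5550439.38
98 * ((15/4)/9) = 245/6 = 40.83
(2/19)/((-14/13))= -0.10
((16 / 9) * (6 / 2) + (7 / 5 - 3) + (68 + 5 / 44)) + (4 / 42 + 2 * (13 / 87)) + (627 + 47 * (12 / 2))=131466677 / 133980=981.24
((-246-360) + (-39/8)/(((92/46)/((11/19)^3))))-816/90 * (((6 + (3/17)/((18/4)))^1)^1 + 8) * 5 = -1227624589/987696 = -1242.92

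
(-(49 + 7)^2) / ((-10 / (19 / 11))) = 29792 / 55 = 541.67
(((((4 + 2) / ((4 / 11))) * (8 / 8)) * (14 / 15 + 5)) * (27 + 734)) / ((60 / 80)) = 1490038 / 15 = 99335.87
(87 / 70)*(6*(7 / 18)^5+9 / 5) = 84633223 / 36741600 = 2.30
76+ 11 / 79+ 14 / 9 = 77.69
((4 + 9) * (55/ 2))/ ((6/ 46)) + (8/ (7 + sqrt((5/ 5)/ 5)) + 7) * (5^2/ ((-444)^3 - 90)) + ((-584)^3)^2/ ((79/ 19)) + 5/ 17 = 25 * sqrt(5)/ 2669618457 + 34208088039800323994218660036/ 3585297587751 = 9541213024177028.52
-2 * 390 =-780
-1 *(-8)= 8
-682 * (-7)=4774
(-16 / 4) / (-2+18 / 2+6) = -4 / 13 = -0.31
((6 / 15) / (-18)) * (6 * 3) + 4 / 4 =3 / 5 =0.60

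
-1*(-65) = 65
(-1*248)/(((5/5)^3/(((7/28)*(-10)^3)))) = 62000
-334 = -334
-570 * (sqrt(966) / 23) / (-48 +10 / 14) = 3990 * sqrt(966) / 7613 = 16.29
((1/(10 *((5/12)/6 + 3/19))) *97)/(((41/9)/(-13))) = -7762716/63755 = -121.76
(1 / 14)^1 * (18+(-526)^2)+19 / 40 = 5534013 / 280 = 19764.33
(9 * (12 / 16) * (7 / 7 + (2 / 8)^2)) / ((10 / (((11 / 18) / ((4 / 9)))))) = 5049 / 5120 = 0.99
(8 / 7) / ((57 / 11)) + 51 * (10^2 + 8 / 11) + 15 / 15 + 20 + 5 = 22661774 / 4389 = 5163.31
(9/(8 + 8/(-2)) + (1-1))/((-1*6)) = -3/8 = -0.38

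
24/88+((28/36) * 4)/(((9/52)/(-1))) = -17.70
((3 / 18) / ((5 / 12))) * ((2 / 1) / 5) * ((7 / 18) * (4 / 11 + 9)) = 1442 / 2475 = 0.58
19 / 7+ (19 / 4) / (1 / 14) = 969 / 14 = 69.21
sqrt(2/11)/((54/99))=sqrt(22)/6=0.78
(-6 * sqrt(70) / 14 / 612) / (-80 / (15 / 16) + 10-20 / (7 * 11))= 11 * sqrt(70) / 1187416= 0.00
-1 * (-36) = 36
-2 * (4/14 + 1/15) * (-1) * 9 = 222/35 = 6.34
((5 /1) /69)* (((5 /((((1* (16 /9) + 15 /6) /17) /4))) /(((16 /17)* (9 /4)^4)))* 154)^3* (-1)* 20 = -5062015110348800000 /26732013741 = -189361533.31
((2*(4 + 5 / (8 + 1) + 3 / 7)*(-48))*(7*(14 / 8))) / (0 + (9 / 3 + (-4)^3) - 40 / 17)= 298928 / 3231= 92.52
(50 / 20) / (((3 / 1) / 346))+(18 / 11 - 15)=9074 / 33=274.97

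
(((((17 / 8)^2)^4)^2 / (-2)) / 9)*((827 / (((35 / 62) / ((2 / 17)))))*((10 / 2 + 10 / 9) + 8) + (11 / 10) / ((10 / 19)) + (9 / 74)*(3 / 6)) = -13805443561057697984897313997 / 590506353641285222400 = -23378992.41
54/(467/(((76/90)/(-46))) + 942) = -0.00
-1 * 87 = -87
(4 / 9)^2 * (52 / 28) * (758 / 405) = 157664 / 229635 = 0.69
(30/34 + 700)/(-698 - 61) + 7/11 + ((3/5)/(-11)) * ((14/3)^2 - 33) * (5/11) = -1253/141933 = -0.01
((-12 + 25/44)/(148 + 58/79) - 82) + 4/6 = -126267211/1551000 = -81.41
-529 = -529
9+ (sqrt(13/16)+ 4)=sqrt(13)/4+ 13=13.90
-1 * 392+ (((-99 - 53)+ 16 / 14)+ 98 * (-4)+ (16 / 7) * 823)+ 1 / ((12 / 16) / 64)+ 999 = 2030.62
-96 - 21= -117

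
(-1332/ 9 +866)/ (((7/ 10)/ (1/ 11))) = 7180/ 77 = 93.25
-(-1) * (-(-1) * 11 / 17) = 11 / 17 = 0.65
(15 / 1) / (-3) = -5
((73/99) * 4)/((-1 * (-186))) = 146/9207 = 0.02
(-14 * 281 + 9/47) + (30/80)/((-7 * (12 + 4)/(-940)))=-3930.66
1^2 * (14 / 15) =14 / 15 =0.93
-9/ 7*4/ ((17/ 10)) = -360/ 119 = -3.03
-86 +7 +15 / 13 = -1012 / 13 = -77.85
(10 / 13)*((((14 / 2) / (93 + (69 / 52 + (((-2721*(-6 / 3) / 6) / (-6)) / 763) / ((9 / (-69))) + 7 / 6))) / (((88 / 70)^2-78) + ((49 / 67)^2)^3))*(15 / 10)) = -319595931977402083500 / 292763784373758115708879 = -0.00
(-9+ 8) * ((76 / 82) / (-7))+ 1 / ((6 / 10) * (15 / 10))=3212 / 2583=1.24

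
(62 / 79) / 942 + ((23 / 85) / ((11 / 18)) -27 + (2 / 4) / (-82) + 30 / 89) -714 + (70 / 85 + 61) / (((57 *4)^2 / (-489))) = -543207444126879041 / 733264495758960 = -740.81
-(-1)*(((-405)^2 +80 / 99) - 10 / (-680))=1104221839 / 6732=164025.82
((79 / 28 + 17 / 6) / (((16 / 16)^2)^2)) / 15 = 95 / 252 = 0.38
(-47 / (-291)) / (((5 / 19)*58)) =893 / 84390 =0.01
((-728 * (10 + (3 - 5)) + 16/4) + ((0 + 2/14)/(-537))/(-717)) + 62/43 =-674334400151/115893729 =-5818.56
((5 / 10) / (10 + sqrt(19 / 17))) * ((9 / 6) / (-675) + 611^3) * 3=1744958352133 / 50430- 102644608949 * sqrt(323) / 504300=30943553.45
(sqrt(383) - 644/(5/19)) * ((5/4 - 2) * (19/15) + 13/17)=192717/425 - 63 * sqrt(383)/340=449.83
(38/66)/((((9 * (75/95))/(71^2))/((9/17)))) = 1819801/8415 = 216.26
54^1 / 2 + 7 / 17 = 466 / 17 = 27.41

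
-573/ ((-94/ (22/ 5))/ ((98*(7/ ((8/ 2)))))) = 2161929/ 470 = 4599.85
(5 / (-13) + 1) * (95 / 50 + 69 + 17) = 3516 / 65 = 54.09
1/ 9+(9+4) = 118/ 9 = 13.11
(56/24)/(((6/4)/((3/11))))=14/33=0.42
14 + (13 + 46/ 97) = 2665/ 97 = 27.47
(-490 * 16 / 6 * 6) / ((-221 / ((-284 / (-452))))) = 556640 / 24973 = 22.29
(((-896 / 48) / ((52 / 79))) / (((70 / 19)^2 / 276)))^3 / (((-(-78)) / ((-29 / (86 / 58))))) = 949385019791879929892 / 19745915109375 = 48080071.98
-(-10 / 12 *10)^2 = -625 / 9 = -69.44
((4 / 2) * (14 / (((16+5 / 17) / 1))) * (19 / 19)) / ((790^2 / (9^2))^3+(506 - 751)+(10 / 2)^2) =63241479 / 16833806286732746365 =0.00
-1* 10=-10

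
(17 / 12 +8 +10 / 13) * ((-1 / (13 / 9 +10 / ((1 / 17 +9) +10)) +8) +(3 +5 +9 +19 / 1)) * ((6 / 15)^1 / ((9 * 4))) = 11022893 / 2239380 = 4.92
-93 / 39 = -31 / 13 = -2.38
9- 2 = 7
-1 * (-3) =3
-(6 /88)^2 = -9 /1936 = -0.00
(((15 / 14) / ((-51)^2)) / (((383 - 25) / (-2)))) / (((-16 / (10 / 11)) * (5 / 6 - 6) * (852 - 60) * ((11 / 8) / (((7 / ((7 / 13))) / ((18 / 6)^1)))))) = -325 / 3227322859992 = -0.00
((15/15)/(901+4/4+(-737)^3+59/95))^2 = 9025/1446272669254870269796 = 0.00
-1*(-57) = 57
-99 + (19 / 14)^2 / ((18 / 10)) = -172831 / 1764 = -97.98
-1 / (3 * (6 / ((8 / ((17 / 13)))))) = -52 / 153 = -0.34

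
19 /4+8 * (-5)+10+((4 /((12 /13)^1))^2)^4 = 3262260223 /26244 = 124304.99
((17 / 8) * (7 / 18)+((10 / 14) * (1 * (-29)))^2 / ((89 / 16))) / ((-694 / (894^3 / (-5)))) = 16053911.72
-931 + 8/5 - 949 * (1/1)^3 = -9392/5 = -1878.40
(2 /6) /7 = 1 /21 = 0.05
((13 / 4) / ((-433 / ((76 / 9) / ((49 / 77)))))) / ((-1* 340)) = 2717 / 9274860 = 0.00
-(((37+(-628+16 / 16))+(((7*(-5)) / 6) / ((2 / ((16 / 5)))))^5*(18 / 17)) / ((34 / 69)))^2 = -159163319871822841 / 6765201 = -23526768808.76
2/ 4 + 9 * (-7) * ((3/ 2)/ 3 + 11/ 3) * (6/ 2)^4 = -21262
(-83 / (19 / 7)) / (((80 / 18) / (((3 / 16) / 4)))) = -15687 / 48640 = -0.32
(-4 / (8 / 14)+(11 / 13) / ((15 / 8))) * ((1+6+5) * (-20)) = 20432 / 13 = 1571.69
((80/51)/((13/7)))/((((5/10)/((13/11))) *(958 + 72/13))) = 7280/3513543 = 0.00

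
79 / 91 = 0.87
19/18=1.06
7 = 7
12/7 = 1.71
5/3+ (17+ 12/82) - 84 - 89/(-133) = -1055447/16359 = -64.52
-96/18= -16/3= -5.33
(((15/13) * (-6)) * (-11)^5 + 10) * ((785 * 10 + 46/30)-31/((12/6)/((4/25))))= 8751525410.13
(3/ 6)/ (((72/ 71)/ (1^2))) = 71/ 144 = 0.49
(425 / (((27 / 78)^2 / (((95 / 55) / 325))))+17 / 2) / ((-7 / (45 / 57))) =-243695 / 79002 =-3.08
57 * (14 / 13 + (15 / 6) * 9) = 34941 / 26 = 1343.88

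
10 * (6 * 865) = 51900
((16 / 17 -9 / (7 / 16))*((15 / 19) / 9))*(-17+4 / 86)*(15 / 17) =42573600 / 1652791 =25.76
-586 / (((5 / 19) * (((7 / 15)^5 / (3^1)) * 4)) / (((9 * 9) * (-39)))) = 8012690960625 / 33614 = 238373622.91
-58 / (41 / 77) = -4466 / 41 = -108.93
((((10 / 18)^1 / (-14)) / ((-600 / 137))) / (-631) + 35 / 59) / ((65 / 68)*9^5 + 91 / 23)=130561592747 / 12423882977529660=0.00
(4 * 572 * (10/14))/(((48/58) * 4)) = 20735/42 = 493.69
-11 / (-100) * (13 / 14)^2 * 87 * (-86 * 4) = -6954519 / 2450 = -2838.58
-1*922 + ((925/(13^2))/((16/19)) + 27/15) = -12353229/13520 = -913.70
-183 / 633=-61 / 211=-0.29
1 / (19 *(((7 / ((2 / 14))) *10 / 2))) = 1 / 4655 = 0.00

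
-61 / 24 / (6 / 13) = -793 / 144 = -5.51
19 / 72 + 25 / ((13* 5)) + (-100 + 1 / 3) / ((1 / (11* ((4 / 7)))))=-4100423 / 6552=-625.83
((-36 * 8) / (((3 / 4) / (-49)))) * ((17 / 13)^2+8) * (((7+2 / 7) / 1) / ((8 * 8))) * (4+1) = 17575110 / 169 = 103994.73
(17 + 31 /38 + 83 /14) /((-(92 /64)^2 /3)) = -2425344 /70357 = -34.47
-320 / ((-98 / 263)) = 858.78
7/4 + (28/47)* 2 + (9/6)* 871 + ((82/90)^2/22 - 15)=5420890639/4187700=1294.48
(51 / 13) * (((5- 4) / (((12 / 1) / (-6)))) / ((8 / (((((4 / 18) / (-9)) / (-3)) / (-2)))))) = 17 / 16848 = 0.00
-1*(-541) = 541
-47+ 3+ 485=441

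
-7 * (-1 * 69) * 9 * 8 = 34776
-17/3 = -5.67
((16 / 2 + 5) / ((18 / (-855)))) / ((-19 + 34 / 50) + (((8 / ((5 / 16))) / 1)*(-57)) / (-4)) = -30875 / 17324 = -1.78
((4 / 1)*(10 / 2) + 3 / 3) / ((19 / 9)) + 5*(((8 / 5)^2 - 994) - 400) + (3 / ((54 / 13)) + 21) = -11842657 / 1710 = -6925.53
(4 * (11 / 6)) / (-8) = -11 / 12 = -0.92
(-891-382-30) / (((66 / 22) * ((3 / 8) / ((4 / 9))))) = -41696 / 81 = -514.77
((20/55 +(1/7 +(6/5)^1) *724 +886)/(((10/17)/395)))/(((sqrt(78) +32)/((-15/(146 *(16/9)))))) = -12973424319/5317466 +12973424319 *sqrt(78)/170158912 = -1766.42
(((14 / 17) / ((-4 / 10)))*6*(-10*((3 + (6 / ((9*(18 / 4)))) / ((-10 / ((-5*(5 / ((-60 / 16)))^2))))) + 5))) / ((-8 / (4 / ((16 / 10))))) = -432250 / 1377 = -313.91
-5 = -5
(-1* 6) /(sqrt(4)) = -3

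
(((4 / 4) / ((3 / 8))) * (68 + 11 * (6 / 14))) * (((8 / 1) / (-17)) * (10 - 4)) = -65152 / 119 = -547.50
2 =2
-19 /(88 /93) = -1767 /88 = -20.08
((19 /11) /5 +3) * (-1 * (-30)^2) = -33120 /11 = -3010.91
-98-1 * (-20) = -78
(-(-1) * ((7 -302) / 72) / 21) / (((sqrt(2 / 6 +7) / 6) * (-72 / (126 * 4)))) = 295 * sqrt(66) / 792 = 3.03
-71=-71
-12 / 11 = -1.09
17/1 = 17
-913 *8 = -7304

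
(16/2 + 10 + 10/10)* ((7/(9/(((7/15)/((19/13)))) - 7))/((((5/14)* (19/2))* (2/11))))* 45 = 441441/964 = 457.93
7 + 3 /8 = 59 /8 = 7.38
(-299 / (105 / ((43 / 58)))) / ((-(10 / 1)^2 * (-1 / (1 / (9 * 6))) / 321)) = -1375699 / 10962000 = -0.13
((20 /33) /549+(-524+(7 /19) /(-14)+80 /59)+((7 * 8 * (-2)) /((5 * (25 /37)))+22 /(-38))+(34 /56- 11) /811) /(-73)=32075844281871589 /4208270576548500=7.62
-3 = -3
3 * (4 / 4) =3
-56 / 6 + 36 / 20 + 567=8392 / 15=559.47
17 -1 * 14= 3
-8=-8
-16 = -16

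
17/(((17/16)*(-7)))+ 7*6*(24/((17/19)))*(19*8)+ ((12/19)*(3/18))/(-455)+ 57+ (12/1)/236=1485298013624/8670935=171296.18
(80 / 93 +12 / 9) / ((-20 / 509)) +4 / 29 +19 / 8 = -1917131 / 35960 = -53.31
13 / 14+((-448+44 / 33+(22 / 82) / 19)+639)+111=9955303 / 32718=304.28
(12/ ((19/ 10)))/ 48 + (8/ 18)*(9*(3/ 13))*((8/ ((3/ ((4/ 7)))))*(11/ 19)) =3271/ 3458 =0.95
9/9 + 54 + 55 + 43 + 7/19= 2914/19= 153.37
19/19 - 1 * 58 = -57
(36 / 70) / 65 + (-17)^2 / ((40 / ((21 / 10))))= 552567 / 36400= 15.18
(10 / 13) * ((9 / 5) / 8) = 9 / 52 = 0.17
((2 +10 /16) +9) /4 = 93 /32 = 2.91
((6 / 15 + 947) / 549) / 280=1579 / 256200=0.01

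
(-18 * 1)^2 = 324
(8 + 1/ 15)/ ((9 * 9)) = 121/ 1215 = 0.10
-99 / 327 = -33 / 109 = -0.30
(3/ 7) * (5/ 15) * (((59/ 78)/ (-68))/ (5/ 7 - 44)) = 59/ 1607112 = 0.00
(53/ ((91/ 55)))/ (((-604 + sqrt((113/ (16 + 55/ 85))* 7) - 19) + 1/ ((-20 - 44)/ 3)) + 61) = -146087860160/ 2562855785637 - 11939840* sqrt(3805501)/ 33317125213281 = -0.06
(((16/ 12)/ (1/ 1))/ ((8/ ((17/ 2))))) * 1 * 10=85/ 6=14.17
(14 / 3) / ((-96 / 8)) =-7 / 18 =-0.39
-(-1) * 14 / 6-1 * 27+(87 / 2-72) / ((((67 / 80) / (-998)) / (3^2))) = 61431922 / 201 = 305631.45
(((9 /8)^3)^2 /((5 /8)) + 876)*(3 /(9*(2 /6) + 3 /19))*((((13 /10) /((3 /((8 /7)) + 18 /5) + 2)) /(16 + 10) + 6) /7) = 676051433733 /943308800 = 716.68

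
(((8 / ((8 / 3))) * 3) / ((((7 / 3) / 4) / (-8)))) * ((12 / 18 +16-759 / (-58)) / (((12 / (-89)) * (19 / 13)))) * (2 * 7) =260898.25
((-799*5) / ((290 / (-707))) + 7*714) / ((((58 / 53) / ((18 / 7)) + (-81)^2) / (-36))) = -3669557661 / 45382100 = -80.86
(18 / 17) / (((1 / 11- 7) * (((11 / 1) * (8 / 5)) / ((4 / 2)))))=-45 / 2584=-0.02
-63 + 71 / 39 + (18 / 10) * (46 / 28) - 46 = -284527 / 2730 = -104.22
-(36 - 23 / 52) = -1849 / 52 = -35.56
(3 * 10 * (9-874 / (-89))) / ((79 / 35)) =1758750 / 7031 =250.14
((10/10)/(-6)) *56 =-28/3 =-9.33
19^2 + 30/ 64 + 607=968.47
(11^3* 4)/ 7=5324/ 7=760.57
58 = 58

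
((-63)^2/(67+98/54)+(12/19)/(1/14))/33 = 782747/388322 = 2.02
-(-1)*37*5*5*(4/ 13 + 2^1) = 27750/ 13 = 2134.62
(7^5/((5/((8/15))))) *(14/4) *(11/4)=1294139/75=17255.19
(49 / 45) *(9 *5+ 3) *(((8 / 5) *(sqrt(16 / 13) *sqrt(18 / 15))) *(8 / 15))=200704 *sqrt(390) / 73125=54.20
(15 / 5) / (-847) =-3 / 847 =-0.00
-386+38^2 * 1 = 1058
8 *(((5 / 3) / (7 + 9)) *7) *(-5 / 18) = -175 / 108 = -1.62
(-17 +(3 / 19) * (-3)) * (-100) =33200 / 19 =1747.37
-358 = -358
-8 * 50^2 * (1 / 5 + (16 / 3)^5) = -20972492000 / 243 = -86306551.44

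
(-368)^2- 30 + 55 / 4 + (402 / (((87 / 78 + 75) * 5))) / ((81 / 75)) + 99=9654112577 / 71244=135507.73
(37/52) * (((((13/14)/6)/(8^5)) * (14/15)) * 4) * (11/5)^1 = 407/14745600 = 0.00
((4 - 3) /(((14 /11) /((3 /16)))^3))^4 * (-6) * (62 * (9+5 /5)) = -775568624453138006865 /1994739708184051698234294272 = -0.00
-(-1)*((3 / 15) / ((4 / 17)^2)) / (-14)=-289 / 1120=-0.26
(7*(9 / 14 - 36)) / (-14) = 495 / 28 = 17.68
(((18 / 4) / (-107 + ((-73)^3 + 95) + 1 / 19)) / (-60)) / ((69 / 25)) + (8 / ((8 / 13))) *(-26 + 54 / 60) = -88756549733 / 272009040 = -326.30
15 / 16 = 0.94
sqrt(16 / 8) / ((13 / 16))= 16 *sqrt(2) / 13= 1.74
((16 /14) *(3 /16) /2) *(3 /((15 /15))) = 9 /28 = 0.32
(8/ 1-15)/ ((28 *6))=-1/ 24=-0.04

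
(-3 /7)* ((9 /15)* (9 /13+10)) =-2.75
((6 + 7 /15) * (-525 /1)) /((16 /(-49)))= 166355 /16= 10397.19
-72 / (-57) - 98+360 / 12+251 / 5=-1571 / 95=-16.54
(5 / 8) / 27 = 5 / 216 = 0.02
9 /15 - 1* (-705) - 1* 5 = 3503 /5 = 700.60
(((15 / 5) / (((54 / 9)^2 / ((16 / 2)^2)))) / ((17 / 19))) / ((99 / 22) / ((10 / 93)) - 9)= 6080 / 33507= 0.18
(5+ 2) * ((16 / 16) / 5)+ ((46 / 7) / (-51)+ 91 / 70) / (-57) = 56141 / 40698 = 1.38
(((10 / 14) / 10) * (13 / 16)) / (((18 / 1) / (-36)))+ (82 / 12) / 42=47 / 1008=0.05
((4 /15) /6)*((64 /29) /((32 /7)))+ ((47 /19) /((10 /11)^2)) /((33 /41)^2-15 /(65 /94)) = -9181128157 /76018990500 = -0.12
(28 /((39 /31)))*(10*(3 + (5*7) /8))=64015 /39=1641.41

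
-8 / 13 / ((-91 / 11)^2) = -968 / 107653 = -0.01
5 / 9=0.56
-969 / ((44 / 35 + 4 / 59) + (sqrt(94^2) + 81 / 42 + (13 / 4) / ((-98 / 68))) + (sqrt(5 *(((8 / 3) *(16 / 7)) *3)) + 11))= -7153820855755 / 776184854283 + 77131301800 *sqrt(70) / 776184854283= -8.39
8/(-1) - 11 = -19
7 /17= 0.41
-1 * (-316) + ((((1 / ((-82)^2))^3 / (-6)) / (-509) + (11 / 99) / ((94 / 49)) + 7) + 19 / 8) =42602270166481860701 / 130909528808574336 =325.43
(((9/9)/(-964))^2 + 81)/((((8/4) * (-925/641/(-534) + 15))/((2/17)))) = 12882744194619/40564093330360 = 0.32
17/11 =1.55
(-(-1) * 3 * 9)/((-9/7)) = -21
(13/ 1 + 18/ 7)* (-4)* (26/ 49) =-11336/ 343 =-33.05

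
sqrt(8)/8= sqrt(2)/4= 0.35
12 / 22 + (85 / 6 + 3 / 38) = 9274 / 627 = 14.79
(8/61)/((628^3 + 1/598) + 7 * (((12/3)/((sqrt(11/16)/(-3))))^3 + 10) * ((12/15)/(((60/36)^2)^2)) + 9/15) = 24666175895961600000 * sqrt(11)/17392747486368631998890541873790391 + 9209783027204493626750000/17392747486368631998890541873790391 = 0.00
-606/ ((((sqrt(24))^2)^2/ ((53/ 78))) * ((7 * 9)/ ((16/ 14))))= -5353/ 412776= -0.01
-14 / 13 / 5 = -14 / 65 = -0.22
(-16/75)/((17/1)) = -16/1275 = -0.01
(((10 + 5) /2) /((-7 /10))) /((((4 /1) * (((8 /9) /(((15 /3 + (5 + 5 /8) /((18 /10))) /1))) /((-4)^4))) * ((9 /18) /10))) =-877500 /7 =-125357.14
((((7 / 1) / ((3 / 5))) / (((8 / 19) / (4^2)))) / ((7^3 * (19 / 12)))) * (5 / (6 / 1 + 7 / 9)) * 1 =1800 / 2989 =0.60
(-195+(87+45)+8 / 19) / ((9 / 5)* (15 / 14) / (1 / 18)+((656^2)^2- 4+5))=-8323 / 24630146699918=-0.00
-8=-8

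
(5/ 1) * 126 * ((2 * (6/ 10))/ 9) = 84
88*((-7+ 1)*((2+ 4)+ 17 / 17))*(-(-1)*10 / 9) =-12320 / 3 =-4106.67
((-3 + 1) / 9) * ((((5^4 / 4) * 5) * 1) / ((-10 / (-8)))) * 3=-1250 / 3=-416.67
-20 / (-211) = 20 / 211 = 0.09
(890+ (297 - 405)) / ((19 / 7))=288.11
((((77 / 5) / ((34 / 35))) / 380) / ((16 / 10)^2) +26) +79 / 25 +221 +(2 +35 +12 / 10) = 1192262959 / 4134400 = 288.38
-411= -411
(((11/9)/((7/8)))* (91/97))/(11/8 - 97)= -9152/667845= -0.01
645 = 645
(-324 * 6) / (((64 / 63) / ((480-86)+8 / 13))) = -39267585 / 52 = -755145.87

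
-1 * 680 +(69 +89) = -522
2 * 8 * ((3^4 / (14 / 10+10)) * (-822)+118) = -1739648 / 19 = -91560.42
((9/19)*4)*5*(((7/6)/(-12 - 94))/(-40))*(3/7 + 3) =9/1007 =0.01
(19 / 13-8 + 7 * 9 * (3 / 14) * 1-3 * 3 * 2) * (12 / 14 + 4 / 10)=-902 / 65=-13.88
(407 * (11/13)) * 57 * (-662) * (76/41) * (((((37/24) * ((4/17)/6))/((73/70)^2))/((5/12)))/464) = -9698846682910/1400296001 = -6926.28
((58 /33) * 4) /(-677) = -232 /22341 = -0.01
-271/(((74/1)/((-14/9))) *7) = 271/333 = 0.81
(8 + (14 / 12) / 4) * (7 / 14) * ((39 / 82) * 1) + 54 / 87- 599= -22692113 / 38048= -596.41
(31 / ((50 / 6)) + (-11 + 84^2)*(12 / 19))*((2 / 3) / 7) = 201454 / 475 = 424.11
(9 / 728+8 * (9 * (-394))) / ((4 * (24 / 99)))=-29254.49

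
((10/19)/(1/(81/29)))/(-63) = -90/3857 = -0.02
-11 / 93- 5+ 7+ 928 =86479 / 93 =929.88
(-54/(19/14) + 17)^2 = 187489/361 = 519.36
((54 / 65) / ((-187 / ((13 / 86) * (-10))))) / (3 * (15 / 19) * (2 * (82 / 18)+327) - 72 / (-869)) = 81054 / 9608989883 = 0.00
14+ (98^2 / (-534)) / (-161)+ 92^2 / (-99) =-14466028 / 202653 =-71.38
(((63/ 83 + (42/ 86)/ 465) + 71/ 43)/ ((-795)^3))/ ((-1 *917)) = 1333891/ 254887752434923125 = 0.00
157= 157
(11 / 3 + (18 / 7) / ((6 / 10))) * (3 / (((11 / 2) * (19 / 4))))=1336 / 1463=0.91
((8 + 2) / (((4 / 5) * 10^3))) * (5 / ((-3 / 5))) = -5 / 48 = -0.10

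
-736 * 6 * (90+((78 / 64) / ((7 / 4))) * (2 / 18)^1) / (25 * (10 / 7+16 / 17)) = -23668012 / 3525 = -6714.33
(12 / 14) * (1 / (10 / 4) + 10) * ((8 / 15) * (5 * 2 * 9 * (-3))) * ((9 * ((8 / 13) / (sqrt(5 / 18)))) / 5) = -746496 * sqrt(10) / 875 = -2697.86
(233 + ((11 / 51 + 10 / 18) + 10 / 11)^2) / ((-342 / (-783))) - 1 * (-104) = 23102390285 / 35878194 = 643.91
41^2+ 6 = 1687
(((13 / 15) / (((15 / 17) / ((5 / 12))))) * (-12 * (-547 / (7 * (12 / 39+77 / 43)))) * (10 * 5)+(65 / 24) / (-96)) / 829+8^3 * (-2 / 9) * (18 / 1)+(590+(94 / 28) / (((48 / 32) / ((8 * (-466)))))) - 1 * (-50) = -8986060386467 / 922537728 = -9740.59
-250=-250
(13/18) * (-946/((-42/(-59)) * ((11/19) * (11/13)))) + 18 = -8071463/4158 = -1941.19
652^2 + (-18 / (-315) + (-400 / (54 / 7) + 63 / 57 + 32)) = 7632406751 / 17955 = 425085.31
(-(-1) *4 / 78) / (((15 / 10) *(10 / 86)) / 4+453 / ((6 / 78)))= 688 / 79007409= 0.00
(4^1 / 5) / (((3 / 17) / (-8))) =-544 / 15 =-36.27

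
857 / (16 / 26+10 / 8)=44564 / 97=459.42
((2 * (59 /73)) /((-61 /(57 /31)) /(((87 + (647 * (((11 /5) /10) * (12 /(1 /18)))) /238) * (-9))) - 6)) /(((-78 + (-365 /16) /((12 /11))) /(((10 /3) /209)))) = 1311394302720 /30102570451416617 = 0.00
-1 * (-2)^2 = -4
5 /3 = 1.67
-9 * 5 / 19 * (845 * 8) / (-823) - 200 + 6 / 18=-8453963 / 46911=-180.21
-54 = -54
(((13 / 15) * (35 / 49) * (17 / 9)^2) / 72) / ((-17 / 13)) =-2873 / 122472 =-0.02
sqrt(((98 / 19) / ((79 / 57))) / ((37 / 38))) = 14 *sqrt(166611) / 2923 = 1.96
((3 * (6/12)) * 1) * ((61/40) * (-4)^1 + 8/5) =-27/4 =-6.75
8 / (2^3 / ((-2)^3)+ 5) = 2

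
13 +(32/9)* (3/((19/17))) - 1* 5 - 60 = -2420/57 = -42.46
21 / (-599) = -21 / 599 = -0.04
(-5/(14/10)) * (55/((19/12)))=-16500/133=-124.06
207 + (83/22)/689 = 3137789/15158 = 207.01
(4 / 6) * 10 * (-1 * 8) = -160 / 3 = -53.33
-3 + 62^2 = 3841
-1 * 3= -3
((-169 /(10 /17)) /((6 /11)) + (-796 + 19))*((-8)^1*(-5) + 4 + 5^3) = -13219687 /60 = -220328.12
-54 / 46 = -1.17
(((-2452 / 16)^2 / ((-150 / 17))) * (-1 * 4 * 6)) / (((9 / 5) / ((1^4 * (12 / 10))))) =6388073 / 150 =42587.15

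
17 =17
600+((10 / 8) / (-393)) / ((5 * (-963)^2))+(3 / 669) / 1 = 195058318122245 / 325094767164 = 600.00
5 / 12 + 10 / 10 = 17 / 12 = 1.42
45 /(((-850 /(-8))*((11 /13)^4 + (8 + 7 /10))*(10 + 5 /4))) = 913952 /223653445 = 0.00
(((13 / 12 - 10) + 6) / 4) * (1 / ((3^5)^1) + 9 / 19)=-38605 / 110808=-0.35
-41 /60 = -0.68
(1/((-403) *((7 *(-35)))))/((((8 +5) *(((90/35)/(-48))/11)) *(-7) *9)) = 0.00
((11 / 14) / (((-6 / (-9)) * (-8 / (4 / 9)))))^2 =121 / 28224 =0.00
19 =19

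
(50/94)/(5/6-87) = -150/24299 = -0.01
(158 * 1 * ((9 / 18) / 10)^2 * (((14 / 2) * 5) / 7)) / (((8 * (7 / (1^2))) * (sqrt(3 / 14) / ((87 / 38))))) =2291 * sqrt(42) / 85120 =0.17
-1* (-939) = 939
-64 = -64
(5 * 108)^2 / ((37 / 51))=14871600 / 37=401935.14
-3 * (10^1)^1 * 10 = -300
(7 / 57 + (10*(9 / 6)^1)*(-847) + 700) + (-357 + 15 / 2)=-1408399 / 114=-12354.38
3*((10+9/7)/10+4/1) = 1077/70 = 15.39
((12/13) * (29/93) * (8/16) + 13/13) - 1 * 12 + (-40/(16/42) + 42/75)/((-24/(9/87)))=-10.41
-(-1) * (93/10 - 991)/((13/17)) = -166889/130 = -1283.76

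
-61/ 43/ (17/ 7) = -427/ 731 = -0.58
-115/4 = -28.75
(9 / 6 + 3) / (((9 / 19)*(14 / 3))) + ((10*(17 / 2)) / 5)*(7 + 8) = 7197 / 28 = 257.04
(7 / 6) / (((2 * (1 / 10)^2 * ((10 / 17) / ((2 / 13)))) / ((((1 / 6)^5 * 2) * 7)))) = 4165 / 151632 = 0.03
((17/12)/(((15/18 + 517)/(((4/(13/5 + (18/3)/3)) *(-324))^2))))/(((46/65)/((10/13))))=8922960000/37802869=236.04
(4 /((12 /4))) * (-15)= -20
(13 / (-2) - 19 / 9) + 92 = 1501 / 18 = 83.39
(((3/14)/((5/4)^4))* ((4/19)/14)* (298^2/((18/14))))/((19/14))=45467648/676875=67.17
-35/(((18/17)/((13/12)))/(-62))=2220.23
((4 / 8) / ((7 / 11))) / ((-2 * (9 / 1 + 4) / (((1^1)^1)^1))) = -11 / 364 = -0.03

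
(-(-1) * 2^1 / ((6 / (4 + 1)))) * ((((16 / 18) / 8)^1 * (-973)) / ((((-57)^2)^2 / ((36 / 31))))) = -19460 / 981708093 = -0.00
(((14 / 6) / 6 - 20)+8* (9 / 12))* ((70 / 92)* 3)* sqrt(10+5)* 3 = -8575* sqrt(15) / 92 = -360.99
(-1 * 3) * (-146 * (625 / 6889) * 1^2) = 273750 / 6889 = 39.74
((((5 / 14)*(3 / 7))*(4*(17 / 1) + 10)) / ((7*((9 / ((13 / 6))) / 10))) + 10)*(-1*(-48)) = 232240 / 343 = 677.08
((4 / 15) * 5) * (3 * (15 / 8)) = 15 / 2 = 7.50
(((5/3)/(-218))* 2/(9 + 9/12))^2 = 400/162639009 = 0.00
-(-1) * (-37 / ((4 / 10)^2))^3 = -791453125 / 64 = -12366455.08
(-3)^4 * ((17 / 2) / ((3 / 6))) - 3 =1374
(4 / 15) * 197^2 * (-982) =-10162783.47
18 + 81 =99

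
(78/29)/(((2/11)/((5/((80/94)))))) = 20163/232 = 86.91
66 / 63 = 22 / 21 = 1.05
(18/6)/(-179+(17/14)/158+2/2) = -6636/393719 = -0.02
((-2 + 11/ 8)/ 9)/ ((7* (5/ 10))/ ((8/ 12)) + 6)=-1/ 162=-0.01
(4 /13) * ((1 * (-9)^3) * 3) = -8748 /13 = -672.92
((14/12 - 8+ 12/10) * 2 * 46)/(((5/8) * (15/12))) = -248768/375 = -663.38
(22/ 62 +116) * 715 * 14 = 1164711.94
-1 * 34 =-34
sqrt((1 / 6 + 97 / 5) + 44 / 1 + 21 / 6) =sqrt(15090) / 15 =8.19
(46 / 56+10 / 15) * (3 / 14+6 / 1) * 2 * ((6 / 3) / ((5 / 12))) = 4350 / 49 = 88.78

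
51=51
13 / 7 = 1.86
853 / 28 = 30.46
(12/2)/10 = 3/5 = 0.60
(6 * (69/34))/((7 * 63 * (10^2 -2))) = 23/81634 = 0.00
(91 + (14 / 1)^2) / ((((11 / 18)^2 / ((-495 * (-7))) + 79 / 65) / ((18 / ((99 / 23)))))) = 761571720 / 771287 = 987.40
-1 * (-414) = 414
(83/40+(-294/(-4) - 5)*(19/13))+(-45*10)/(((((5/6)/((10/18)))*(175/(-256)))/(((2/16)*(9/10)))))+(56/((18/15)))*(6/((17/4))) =217.44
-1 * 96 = -96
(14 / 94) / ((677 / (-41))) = -287 / 31819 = -0.01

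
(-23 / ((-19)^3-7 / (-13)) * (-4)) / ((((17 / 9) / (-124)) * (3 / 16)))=296608 / 63155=4.70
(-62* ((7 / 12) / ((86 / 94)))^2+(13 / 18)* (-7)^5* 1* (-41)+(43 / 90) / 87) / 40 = 28819177229203 / 2316427200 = 12441.22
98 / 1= 98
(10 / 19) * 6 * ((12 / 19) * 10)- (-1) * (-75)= -19875 / 361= -55.06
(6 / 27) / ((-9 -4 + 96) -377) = -1 / 1323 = -0.00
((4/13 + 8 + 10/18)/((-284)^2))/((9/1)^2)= 1037/764376912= 0.00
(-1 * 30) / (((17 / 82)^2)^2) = -1356365280 / 83521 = -16239.81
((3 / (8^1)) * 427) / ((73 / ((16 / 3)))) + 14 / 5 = 5292 / 365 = 14.50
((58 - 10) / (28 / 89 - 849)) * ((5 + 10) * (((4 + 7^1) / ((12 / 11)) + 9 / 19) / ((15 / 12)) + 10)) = -22457904 / 1435127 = -15.65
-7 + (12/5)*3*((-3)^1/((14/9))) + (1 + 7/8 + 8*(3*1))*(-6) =-24659/140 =-176.14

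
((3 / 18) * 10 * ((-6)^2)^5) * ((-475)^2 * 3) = 68213404800000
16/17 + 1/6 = 113/102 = 1.11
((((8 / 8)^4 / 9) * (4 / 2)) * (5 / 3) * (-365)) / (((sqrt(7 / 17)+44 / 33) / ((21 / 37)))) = -1737400 / 23199+25550 * sqrt(119) / 7733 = -38.85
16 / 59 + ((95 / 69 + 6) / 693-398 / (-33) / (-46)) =55420 / 2821203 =0.02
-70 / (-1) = 70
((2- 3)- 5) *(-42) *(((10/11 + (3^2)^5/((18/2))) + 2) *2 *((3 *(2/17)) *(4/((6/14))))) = 2037857472/187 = 10897633.54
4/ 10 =2/ 5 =0.40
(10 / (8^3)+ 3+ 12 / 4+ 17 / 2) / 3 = 1239 / 256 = 4.84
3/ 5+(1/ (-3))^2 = 32/ 45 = 0.71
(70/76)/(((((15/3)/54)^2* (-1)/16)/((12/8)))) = -244944/95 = -2578.36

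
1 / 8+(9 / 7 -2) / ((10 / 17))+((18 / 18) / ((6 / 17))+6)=1301 / 168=7.74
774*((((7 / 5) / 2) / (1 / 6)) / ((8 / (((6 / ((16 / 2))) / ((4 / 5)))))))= 24381 / 64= 380.95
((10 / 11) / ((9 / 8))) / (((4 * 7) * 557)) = 20 / 386001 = 0.00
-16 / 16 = -1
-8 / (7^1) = -8 / 7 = -1.14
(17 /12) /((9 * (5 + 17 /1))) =17 /2376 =0.01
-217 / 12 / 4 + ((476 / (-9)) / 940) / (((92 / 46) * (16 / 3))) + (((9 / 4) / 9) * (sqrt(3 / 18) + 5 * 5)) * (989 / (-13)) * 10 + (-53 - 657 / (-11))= -15332288867 / 3226080 - 4945 * sqrt(6) / 156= -4830.25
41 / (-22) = -41 / 22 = -1.86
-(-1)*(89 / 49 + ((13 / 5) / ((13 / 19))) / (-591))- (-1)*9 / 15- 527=-75958024 / 144795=-524.59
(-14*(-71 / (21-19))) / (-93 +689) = 497 / 596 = 0.83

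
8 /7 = 1.14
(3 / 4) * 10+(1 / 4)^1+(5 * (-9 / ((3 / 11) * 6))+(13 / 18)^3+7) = -72161 / 5832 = -12.37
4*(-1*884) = -3536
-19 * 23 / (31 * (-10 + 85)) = -437 / 2325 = -0.19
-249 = -249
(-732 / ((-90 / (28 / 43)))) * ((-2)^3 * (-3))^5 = 9066774528 / 215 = 42171044.32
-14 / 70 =-1 / 5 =-0.20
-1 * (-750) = 750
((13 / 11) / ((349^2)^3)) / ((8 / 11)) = 0.00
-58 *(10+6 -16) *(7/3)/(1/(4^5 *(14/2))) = 0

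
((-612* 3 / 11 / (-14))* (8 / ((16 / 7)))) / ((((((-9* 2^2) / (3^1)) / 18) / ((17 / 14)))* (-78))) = 7803 / 8008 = 0.97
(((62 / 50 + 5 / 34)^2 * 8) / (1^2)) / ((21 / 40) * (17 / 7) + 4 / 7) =155684592 / 18676625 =8.34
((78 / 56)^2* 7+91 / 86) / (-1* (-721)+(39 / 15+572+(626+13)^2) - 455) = 352495 / 9852611328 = 0.00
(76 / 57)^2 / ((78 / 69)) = 1.57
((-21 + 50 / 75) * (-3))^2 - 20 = 3701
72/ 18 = 4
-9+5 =-4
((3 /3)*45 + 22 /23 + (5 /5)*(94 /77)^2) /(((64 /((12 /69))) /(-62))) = -200575611 /25091528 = -7.99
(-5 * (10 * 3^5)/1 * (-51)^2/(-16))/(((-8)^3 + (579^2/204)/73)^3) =-241597238522880600/14345736302273154661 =-0.02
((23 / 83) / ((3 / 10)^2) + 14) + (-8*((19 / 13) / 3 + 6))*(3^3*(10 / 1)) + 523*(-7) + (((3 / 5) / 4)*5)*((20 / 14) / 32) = -17656.20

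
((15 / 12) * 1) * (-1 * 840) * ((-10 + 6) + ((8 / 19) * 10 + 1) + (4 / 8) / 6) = -51625 / 38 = -1358.55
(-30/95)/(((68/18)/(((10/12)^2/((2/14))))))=-525/1292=-0.41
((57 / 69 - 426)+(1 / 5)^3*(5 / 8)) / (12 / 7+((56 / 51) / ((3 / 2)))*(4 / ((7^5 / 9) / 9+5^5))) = -15705822215629 / 63358504800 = -247.89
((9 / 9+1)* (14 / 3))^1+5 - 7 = 22 / 3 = 7.33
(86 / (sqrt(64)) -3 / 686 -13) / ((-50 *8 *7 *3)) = 1031 / 3841600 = 0.00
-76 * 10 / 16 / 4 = -95 / 8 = -11.88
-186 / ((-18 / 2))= 62 / 3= 20.67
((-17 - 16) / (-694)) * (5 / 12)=55 / 2776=0.02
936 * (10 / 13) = 720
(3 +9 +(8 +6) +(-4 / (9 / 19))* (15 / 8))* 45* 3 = 2745 / 2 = 1372.50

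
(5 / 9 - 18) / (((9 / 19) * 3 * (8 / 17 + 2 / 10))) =-13345 / 729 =-18.31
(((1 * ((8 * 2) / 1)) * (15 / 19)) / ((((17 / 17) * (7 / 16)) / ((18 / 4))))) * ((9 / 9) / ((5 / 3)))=10368 / 133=77.95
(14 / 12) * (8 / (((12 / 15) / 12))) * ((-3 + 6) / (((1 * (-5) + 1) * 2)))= -105 / 2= -52.50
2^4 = 16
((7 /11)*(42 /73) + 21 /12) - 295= -940743 /3212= -292.88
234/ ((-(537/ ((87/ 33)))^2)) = -21866/ 3876961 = -0.01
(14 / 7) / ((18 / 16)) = 16 / 9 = 1.78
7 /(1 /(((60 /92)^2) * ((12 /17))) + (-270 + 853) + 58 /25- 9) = 0.01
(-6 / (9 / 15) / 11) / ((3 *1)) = -10 / 33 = -0.30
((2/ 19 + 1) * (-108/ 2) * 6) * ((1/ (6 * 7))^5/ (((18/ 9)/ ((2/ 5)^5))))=-2/ 142559375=-0.00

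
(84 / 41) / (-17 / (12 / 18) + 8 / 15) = -0.08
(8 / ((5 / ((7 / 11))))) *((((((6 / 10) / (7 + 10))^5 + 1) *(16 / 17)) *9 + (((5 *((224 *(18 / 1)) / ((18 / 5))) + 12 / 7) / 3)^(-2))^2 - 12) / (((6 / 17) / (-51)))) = 4405749876784966749064564251741 / 8484463412916246267611000000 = 519.27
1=1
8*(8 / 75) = 64 / 75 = 0.85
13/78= 1/6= 0.17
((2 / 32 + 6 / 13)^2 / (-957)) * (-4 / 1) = 11881 / 10350912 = 0.00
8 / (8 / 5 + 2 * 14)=10 / 37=0.27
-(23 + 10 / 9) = -217 / 9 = -24.11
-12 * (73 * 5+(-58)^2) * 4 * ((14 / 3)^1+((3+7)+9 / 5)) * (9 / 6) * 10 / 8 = -5526378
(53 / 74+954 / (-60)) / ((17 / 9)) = -25281 / 3145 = -8.04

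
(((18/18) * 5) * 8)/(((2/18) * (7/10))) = 3600/7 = 514.29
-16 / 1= -16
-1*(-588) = 588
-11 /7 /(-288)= 0.01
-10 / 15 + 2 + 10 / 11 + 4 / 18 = 244 / 99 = 2.46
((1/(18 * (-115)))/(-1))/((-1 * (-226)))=1/467820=0.00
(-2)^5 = -32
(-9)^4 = 6561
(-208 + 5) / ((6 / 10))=-1015 / 3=-338.33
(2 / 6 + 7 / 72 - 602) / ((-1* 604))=43313 / 43488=1.00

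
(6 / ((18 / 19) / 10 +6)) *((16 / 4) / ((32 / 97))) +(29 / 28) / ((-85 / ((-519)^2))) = -375532648 / 114835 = -3270.19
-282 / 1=-282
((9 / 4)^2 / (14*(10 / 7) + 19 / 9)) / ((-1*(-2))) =729 / 6368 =0.11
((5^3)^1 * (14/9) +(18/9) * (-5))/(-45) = -332/81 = -4.10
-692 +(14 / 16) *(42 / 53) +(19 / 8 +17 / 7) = -2037541 / 2968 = -686.50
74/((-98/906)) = -33522/49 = -684.12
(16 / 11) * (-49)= -784 / 11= -71.27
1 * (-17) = -17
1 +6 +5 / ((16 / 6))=71 / 8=8.88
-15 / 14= -1.07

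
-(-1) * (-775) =-775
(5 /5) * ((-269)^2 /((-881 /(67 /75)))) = -4848187 /66075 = -73.37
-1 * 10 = -10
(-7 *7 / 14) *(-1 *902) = 3157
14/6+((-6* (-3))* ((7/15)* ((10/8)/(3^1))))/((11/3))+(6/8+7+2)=1721/132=13.04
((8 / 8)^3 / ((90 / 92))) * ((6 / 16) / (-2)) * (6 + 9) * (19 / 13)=-437 / 104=-4.20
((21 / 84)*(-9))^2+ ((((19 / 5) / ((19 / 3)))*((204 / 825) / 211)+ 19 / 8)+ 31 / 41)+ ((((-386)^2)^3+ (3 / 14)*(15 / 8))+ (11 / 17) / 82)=37456723629033249854631903 / 11324159000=3307682595151944.60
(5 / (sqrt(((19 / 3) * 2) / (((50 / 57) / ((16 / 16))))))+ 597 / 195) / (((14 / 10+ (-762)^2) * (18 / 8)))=7208 / 2151291207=0.00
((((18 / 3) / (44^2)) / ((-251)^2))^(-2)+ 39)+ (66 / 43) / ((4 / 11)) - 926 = 319848303687964793 / 774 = 413240702439231.00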